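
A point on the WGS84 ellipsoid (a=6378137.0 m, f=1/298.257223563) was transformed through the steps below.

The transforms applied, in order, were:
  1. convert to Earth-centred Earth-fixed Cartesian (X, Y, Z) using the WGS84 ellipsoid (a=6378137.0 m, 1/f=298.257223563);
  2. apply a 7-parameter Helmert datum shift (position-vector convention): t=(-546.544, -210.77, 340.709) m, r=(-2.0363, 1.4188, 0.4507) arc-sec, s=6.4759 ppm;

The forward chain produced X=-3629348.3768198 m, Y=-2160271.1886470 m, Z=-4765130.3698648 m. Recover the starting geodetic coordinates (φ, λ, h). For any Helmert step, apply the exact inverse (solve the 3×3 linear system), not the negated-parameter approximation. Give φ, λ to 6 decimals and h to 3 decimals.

φ=-48.644992°, λ=-149.237035°, h=1226.345 m

start: X=-3629348.3768, Y=-2160271.1886, Z=-4765130.3699 m
→ Helmert⁻¹: X=-3628750.2733, Y=-2159991.4553, Z=-4765486.5028
→ geod (Bowring, a=6378137.000): φ=-48.64499200°, λ=-149.23703500°, h=1226.3450 m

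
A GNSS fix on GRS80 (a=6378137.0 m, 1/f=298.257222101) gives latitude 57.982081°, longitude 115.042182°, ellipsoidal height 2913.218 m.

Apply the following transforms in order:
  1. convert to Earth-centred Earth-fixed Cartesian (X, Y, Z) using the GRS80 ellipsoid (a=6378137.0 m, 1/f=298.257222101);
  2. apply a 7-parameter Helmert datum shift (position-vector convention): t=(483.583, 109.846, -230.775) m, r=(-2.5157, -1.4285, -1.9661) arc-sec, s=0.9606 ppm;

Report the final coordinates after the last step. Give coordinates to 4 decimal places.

X=-1435013.6750 m, Y=3072698.0729 m, Z=5386876.9107 m

start: φ=57.982081°, λ=115.042182°, h=2913.218 m
→ ECEF (a=6378137.000, f=1/298.257222101): X=-1435487.8569, Y=3072505.8882, Z=5387149.9261
→ Helmert 7p (PV): X=-1435013.6750, Y=3072698.0729, Z=5386876.9107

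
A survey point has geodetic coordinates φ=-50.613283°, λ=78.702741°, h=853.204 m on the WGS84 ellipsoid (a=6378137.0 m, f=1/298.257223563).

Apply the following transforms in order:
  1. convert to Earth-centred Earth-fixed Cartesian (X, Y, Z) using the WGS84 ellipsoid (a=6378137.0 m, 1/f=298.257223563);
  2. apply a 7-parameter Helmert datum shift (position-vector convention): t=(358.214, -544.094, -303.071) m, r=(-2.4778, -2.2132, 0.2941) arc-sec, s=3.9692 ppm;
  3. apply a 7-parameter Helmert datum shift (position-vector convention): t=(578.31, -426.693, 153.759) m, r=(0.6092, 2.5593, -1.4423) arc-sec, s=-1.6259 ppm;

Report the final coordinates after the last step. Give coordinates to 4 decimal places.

start: φ=-50.613283°, λ=78.702741°, h=853.204 m
→ ECEF (a=6378137.000, f=1/298.257223563): X=794550.3187, Y=3977326.1436, Z=-4907017.9566
→ Helmert 7p (PV): X=794958.6674, Y=3976740.0225, Z=-4907379.7577
→ Helmert 7p (PV): X=795502.6022, Y=3976315.7989, Z=-4907216.1383

X=795502.6022 m, Y=3976315.7989 m, Z=-4907216.1383 m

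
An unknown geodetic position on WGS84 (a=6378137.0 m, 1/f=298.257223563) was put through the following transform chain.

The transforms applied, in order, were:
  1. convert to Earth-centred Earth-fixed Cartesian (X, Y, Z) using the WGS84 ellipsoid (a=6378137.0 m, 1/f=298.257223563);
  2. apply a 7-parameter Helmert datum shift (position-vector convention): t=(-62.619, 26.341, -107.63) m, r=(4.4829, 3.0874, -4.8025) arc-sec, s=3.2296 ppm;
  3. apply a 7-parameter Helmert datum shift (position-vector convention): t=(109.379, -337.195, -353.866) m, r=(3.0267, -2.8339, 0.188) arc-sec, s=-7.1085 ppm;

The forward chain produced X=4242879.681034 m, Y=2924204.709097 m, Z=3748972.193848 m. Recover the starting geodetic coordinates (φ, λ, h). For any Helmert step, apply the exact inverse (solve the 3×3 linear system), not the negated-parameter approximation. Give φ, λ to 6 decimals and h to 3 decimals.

start: X=4242879.6810, Y=2924204.7091, Z=3748972.1938 m
→ Helmert⁻¹: X=4242854.6391, Y=2924613.8422, Z=3749251.5036
→ Helmert⁻¹: X=4242779.3368, Y=2924758.3286, Z=3749346.9654
→ geod (Bowring, a=6378137.000): φ=36.22201000°, λ=34.58042300°, h=2121.6090 m

φ=36.222010°, λ=34.580423°, h=2121.609 m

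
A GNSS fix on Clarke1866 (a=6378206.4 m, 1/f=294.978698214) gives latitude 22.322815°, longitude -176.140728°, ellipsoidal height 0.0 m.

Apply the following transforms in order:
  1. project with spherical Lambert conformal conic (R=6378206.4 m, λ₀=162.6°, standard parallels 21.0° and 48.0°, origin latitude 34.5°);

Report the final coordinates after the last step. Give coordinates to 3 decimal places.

E=2161941.122 m, N=-1098407.047 m

start: φ=22.322815°, λ=-176.140728°, h=0.000 m
→ lcc (R=6378206.4, λ₀=162.6°): E=2161941.1216, N=-1098407.0474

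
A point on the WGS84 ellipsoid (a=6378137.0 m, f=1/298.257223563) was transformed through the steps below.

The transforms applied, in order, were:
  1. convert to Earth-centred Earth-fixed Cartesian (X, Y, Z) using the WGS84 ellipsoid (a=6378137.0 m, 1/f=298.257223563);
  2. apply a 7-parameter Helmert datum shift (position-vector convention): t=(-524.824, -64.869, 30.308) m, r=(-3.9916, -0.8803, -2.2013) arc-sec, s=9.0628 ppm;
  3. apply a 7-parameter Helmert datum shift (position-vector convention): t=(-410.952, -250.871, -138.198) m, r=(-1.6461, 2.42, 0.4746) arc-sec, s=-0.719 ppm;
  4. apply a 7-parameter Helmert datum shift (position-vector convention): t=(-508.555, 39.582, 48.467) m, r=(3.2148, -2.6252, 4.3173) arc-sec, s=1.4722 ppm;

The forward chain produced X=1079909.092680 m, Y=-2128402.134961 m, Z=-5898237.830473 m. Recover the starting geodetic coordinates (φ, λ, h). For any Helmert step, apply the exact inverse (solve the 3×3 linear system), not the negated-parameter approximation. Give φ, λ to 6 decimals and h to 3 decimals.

φ=-68.100107°, λ=-63.064381°, h=3108.872 m

start: X=1079909.0927, Y=-2128402.1350, Z=-5898237.8305 m
→ Helmert⁻¹: X=1080296.4356, Y=-2128553.1240, Z=-5898258.1881
→ Helmert⁻¹: X=1080772.4674, Y=-2128259.1999, Z=-5898128.5353
→ Helmert⁻¹: X=1081285.0306, Y=-2128049.3640, Z=-5898151.1864
→ geod (Bowring, a=6378137.000): φ=-68.10010700°, λ=-63.06438100°, h=3108.8720 m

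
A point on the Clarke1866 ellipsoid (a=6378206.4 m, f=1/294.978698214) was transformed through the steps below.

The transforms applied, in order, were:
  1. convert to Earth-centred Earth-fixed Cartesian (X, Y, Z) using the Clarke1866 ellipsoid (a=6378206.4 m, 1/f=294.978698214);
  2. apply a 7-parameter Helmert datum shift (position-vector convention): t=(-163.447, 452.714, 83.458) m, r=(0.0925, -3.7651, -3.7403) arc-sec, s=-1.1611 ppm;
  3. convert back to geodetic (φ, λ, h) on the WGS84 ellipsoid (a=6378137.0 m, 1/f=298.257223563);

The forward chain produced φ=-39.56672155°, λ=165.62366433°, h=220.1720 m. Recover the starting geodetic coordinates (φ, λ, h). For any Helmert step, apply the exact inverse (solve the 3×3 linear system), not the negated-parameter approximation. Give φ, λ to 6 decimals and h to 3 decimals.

start: φ=-39.566722°, λ=165.623664°, h=220.172 m
→ ECEF (a=6378137.000, f=1/298.257223563): X=-4769479.8275, Y=1222494.7481, Z=-4041157.0638
→ Helmert⁻¹: X=-4769417.8426, Y=1221955.1545, Z=-4041158.7025
→ geod (Bowring, a=6378206.400): φ=-39.56994900°, λ=165.62956800°, h=98.6170 m

φ=-39.569949°, λ=165.629568°, h=98.617 m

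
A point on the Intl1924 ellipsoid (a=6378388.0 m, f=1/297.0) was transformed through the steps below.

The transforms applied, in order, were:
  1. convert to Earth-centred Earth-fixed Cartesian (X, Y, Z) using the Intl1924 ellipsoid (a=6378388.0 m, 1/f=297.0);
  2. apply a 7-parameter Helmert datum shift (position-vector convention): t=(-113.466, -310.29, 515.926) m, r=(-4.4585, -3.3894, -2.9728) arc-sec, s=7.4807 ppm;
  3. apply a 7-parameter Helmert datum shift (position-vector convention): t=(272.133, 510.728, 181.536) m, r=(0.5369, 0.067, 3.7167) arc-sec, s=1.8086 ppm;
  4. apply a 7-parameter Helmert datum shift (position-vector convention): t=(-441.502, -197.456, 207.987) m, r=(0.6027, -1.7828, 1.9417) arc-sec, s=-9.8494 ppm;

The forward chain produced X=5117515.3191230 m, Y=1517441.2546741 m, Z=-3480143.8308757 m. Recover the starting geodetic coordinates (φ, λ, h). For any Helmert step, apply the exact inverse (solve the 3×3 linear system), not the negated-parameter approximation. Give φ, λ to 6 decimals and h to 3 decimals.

start: X=5117515.3191, Y=1517441.2547, Z=-3480143.8309 m
→ Helmert⁻¹: X=5117991.4342, Y=1517595.3101, Z=-3480434.7681
→ Helmert⁻¹: X=5117738.5105, Y=1516980.5615, Z=-3480612.2953
→ Helmert⁻¹: X=5117734.6184, Y=1517428.5073, Z=-3481153.4764
→ geod (Bowring, a=6378388.000): φ=-33.28746400°, λ=16.51529800°, h=815.3570 m

φ=-33.287464°, λ=16.515298°, h=815.357 m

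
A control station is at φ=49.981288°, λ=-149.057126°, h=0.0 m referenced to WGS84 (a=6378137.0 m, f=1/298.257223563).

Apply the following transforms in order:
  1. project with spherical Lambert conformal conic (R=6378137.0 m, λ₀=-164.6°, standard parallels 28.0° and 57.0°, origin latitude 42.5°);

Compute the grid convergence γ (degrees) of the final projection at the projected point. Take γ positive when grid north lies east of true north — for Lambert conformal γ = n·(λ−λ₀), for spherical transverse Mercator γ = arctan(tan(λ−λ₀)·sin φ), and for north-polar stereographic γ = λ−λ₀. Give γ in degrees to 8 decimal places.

start: φ=49.981288°, λ=-149.057126°, h=0.000 m
→ into lcc (λ₀=-164.6°): φ=49.98128800°, λ−λ₀=15.54287400°
convergence γ = 10.61729100°

10.61729100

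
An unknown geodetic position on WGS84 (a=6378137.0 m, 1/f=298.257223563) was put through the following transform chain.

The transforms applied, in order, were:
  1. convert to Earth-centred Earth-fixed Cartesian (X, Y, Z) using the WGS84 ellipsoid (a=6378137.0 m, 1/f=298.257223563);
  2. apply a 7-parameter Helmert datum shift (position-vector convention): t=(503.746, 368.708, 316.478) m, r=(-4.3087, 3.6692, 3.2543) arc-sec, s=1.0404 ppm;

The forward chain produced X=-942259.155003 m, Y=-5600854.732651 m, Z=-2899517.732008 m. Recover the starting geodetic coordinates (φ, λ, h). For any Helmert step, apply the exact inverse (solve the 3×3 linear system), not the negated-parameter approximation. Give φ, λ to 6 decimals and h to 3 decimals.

φ=-27.203253°, λ=-99.554610°, h=3720.430 m

start: X=-942259.1550, Y=-5600854.7327, Z=-2899517.7320 m
→ Helmert⁻¹: X=-942798.7042, Y=-5601142.1605, Z=-2899964.9675
→ geod (Bowring, a=6378137.000): φ=-27.20325300°, λ=-99.55461000°, h=3720.4300 m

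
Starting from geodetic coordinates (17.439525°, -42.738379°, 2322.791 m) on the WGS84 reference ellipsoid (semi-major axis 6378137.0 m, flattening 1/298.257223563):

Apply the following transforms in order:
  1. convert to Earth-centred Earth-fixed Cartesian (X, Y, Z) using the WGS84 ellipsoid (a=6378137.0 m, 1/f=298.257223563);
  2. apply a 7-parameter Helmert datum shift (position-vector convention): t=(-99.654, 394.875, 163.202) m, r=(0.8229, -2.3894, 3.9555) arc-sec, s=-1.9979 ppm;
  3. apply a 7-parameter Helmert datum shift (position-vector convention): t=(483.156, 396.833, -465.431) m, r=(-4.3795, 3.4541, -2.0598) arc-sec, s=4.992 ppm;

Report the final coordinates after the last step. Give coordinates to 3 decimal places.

X=4472576.046 m, Y=-4131460.679 m, Z=1899743.656 m

start: φ=17.439525°, λ=-42.738379°, h=2322.791 m
→ ECEF (a=6378137.000, f=1/298.257223563): X=4472131.3606, Y=-4132313.8840, Z=1899992.0364
→ Helmert 7p (PV): X=4472080.0064, Y=-4131832.5721, Z=1900186.7621
→ Helmert 7p (PV): X=4472576.0461, Y=-4131460.6787, Z=1899743.6565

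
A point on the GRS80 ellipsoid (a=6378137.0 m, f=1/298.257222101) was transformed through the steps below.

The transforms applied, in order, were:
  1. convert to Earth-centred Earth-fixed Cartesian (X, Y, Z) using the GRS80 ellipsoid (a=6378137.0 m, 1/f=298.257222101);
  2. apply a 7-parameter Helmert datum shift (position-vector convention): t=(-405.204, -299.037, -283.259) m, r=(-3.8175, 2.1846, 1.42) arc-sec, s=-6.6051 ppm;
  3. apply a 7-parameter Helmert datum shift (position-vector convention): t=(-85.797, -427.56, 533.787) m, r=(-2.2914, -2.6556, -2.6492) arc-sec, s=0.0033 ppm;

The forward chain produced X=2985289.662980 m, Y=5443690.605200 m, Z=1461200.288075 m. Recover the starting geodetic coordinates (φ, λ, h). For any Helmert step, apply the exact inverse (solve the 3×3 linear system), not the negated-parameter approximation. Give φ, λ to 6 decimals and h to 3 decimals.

φ=13.327249°, λ=61.259255°, h=1977.390 m

start: X=2985289.6630, Y=5443690.6052, Z=1461200.2881 m
→ Helmert⁻¹: X=2985324.3333, Y=5444140.2630, Z=1460688.5401
→ Helmert⁻¹: X=2985771.2648, Y=5444427.6642, Z=1461113.8363
→ geod (Bowring, a=6378137.000): φ=13.32724900°, λ=61.25925500°, h=1977.3900 m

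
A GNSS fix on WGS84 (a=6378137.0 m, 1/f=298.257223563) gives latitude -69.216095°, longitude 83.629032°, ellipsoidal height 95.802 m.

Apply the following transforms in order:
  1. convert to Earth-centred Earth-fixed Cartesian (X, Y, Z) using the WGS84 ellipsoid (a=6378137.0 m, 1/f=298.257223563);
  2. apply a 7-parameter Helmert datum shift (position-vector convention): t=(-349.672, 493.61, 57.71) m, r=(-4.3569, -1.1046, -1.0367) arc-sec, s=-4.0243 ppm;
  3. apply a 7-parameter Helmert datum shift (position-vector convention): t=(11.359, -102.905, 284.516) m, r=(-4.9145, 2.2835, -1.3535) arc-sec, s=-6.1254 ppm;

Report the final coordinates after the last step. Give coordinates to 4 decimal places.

X=251535.0265 m, Y=2256010.0882 m, Z=-5940358.9958 m

start: φ=-69.216095°, λ=83.629032°, h=95.802 m
→ ECEF (a=6378137.000, f=1/298.257223563): X=251883.7034, Y=2255912.2235, Z=-5940658.6723
→ Helmert 7p (PV): X=251576.1697, Y=2256270.0060, Z=-5940623.3575
→ Helmert 7p (PV): X=251535.0265, Y=2256010.0882, Z=-5940358.9958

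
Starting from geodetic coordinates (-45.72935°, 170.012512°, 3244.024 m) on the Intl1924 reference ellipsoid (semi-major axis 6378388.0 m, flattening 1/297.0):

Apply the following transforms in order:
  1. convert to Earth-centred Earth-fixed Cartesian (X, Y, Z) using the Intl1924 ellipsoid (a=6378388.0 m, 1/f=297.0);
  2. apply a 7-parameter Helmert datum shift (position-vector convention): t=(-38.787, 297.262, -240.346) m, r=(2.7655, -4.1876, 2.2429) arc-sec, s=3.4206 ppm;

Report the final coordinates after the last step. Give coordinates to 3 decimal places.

start: φ=-45.729350°, λ=170.012512°, h=3244.024 m
→ ECEF (a=6378388.000, f=1/297.0): X=-4394758.0788, Y=773924.9147, Z=-4546704.8858
→ Helmert 7p (PV): X=-4394728.0063, Y=774237.9960, Z=-4547039.6308

X=-4394728.006 m, Y=774237.996 m, Z=-4547039.631 m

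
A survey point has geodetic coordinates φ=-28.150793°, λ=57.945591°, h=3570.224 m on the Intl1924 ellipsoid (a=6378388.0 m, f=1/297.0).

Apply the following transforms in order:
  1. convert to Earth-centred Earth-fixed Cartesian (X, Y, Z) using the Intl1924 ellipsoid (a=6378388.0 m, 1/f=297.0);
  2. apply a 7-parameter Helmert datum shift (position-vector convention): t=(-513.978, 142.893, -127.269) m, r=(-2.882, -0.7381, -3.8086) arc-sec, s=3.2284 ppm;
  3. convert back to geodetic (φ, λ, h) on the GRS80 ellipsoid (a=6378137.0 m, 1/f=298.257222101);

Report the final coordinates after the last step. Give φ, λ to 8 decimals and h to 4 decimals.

φ=-28.15233730°, λ=57.94941886°, h=3748.0321 m

start: φ=-28.150793°, λ=57.945591°, h=3570.224 m
→ ECEF (a=6378388.000, f=1/297.0): X=2988637.3735, Y=4772728.3897, Z=-2992976.2173
→ Helmert 7p (PV): X=2988231.8810, Y=4772789.6878, Z=-2993169.1406
→ geod (Bowring, a=6378137.000): φ=-28.15233730°, λ=57.94941886°, h=3748.0321 m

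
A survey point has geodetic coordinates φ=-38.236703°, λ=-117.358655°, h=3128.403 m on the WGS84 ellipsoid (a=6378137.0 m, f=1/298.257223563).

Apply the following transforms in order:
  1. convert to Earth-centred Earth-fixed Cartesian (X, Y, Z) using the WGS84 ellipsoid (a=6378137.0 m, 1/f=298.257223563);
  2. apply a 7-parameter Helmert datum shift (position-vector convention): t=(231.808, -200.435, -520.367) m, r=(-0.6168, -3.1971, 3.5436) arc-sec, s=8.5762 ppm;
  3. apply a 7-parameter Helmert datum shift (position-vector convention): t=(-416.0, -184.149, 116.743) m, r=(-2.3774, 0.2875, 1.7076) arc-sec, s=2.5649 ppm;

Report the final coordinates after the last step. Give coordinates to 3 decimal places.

X=-2306415.157 m, Y=-4457866.206 m, Z=-3928465.899 m

start: φ=-38.236703°, λ=-117.358655°, h=3128.403 m
→ ECEF (a=6378137.000, f=1/298.257223563): X=-2306374.1593, Y=-4457316.2199, Z=-3928050.6829
→ Helmert 7p (PV): X=-2306024.6693, Y=-4457606.2516, Z=-3928627.1578
→ Helmert 7p (PV): X=-2306415.1567, Y=-4457866.2061, Z=-3928465.8987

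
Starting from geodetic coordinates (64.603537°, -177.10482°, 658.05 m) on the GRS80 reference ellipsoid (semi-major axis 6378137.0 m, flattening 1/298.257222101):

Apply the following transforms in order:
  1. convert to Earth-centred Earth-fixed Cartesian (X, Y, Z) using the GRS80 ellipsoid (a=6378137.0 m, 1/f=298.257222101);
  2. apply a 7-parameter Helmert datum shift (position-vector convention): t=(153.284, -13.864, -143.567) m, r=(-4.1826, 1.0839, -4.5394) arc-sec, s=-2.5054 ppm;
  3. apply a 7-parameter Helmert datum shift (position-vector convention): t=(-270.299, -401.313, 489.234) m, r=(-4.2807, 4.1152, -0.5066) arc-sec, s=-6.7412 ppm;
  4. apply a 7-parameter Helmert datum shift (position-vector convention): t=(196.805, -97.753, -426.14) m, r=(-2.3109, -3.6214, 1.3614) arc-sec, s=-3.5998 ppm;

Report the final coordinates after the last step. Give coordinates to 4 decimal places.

start: φ=64.603537°, λ=-177.104820°, h=658.050 m
→ ECEF (a=6378137.000, f=1/298.257222101): X=-2739734.8316, Y=-138557.9090, Z=5739485.4853
→ Helmert 7p (PV): X=-2739547.5725, Y=-138394.7469, Z=5739344.7452
→ Helmert 7p (PV): X=-2739685.2384, Y=-138669.2883, Z=5739852.8178
→ Helmert 7p (PV): X=-2739578.4303, Y=-138720.3181, Z=5739359.4685

X=-2739578.4303 m, Y=-138720.3181 m, Z=5739359.4685 m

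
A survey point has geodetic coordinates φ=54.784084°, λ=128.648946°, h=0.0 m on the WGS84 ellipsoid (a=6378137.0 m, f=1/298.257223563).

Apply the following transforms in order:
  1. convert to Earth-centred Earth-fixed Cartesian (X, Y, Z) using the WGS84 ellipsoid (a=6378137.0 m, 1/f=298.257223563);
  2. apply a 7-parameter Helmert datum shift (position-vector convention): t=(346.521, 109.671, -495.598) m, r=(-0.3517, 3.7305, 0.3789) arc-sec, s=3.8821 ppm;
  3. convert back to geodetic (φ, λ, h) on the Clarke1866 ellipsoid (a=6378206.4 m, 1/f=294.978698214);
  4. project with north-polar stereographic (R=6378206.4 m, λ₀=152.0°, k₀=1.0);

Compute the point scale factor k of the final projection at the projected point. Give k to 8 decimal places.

1.10071875

start: φ=54.784084°, λ=128.648946°, h=0.000 m
→ ECEF (a=6378137.000, f=1/298.257223563): X=-2302240.5673, Y=2878919.4123, Z=5187559.9157
→ Helmert 7p (PV): X=-2301814.4499, Y=2879044.8757, Z=5187121.1859
→ geod (Bowring, a=6378206.400): φ=54.78506125°, λ=128.64255517°, h=-366.1631 m
→ into stereo (λ₀=152.0°): φ=54.78506125°, λ−λ₀=-23.35744483°
scale k = 1.10071875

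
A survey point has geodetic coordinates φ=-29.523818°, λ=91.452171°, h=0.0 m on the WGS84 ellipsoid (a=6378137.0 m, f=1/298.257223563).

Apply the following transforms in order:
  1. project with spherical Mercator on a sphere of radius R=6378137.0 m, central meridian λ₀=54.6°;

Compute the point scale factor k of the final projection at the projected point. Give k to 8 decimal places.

1.14922593

start: φ=-29.523818°, λ=91.452171°, h=0.000 m
→ into merc (λ₀=54.6°): φ=-29.52381800°, λ−λ₀=36.85217100°
scale k = 1.14922593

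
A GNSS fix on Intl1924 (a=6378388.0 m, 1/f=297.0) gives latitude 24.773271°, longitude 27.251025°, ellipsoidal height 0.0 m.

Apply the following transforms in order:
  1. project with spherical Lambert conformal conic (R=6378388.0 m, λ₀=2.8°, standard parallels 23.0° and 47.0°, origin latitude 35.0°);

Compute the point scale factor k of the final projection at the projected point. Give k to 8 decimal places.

0.99416359

start: φ=24.773271°, λ=27.251025°, h=0.000 m
→ into lcc (λ₀=2.8°): φ=24.77327100°, λ−λ₀=24.45102500°
scale k = 0.99416359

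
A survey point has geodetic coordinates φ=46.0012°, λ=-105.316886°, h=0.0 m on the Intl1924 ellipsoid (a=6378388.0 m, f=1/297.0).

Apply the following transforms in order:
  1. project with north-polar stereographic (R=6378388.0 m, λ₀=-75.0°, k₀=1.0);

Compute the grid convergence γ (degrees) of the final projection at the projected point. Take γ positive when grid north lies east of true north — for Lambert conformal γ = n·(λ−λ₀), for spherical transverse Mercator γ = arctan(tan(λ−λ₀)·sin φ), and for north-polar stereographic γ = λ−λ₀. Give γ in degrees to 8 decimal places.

start: φ=46.001200°, λ=-105.316886°, h=0.000 m
→ into stereo (λ₀=-75.0°): φ=46.00120000°, λ−λ₀=-30.31688600°
convergence γ = -30.31688600°

-30.31688600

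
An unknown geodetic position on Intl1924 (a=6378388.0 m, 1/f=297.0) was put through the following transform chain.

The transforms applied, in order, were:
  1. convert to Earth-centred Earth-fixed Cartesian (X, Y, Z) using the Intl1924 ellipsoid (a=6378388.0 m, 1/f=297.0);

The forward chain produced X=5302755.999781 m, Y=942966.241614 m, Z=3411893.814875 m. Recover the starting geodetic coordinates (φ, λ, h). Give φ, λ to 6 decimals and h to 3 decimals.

φ=32.528351°, λ=10.083259°, h=3474.672 m

start: X=5302755.9998, Y=942966.2416, Z=3411893.8149 m
→ geod (Bowring, a=6378388.000): φ=32.52835100°, λ=10.08325900°, h=3474.6720 m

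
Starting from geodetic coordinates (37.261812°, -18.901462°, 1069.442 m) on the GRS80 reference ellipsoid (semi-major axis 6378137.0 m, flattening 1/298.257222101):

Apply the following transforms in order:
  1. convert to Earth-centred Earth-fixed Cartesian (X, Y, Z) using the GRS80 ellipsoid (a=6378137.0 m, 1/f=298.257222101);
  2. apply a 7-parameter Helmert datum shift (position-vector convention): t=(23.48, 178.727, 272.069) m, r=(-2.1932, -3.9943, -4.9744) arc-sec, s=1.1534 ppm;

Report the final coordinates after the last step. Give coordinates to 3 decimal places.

X=4809113.362 m, Y=-1646592.062 m, Z=3841592.859 m

start: φ=37.261812°, λ=-18.901462°, h=1069.442 m
→ ECEF (a=6378137.000, f=1/298.257222101): X=4809198.4324, Y=-1646693.7518, Z=3841205.7205
→ Helmert 7p (PV): X=4809113.3620, Y=-1646592.0623, Z=3841592.8590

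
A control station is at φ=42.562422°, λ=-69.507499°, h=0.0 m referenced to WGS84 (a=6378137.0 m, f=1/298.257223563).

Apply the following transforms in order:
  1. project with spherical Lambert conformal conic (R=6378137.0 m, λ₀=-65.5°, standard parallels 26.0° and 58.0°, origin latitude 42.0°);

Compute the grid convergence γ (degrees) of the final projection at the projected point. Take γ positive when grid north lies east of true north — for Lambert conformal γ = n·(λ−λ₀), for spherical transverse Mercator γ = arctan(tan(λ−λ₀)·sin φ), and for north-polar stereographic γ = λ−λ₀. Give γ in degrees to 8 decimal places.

-2.71812644

start: φ=42.562422°, λ=-69.507499°, h=0.000 m
→ into lcc (λ₀=-65.5°): φ=42.56242200°, λ−λ₀=-4.00749900°
convergence γ = -2.71812644°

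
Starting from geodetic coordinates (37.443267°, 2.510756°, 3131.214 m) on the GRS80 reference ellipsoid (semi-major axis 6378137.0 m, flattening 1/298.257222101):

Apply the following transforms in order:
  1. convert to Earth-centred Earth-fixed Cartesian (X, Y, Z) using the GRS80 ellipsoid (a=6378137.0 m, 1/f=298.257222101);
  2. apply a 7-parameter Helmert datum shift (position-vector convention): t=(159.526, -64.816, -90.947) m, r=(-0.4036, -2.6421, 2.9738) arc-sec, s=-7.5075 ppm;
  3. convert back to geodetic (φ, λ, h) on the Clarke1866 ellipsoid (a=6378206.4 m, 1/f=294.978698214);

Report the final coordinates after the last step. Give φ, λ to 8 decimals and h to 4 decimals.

start: φ=37.443267°, λ=2.510756°, h=3131.214 m
→ ECEF (a=6378137.000, f=1/298.257222101): X=5067851.7137, Y=222220.3815, Z=3858470.4769
→ Helmert 7p (PV): X=5067920.5652, Y=222234.5116, Z=3858415.0426
→ geod (Bowring, a=6378206.400): φ=37.44455730°, λ=2.51088138°, h=3170.9710 m

φ=37.44455730°, λ=2.51088138°, h=3170.9710 m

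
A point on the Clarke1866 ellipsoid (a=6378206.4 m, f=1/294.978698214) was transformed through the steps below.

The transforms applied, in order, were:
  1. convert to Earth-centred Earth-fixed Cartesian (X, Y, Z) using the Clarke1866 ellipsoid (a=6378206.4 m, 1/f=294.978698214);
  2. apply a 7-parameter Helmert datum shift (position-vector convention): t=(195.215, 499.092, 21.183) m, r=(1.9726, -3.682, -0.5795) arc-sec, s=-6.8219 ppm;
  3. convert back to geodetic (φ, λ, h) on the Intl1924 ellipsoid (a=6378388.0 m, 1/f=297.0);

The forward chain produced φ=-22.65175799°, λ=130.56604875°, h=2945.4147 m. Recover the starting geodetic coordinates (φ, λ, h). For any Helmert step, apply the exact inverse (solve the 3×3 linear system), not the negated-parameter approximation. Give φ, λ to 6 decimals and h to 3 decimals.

φ=-22.653498°, λ=130.571278°, h=2967.578 m

start: φ=-22.651758°, λ=130.566049°, h=2945.415 m
→ ECEF (a=6378388.000, f=1/297.0): X=-3831730.5815, Y=4475921.7550, Z=-2442340.6347
→ Helmert⁻¹: X=-3832008.1094, Y=4475419.0709, Z=-2442352.8752
→ geod (Bowring, a=6378206.400): φ=-22.65349800°, λ=130.57127800°, h=2967.5780 m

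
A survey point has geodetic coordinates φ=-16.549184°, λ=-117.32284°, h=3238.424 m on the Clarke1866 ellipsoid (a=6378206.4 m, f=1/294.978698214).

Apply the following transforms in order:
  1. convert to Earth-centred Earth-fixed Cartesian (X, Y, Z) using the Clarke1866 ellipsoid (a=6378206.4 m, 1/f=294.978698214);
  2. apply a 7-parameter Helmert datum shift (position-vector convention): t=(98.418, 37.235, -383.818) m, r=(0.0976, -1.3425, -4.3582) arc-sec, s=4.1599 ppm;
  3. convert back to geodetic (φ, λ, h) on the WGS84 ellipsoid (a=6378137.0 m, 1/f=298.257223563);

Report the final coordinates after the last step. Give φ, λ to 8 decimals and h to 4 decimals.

φ=-16.55173404°, λ=-117.32329779°, h=3349.4793 m

start: φ=-16.549184°, λ=-117.322840°, h=3238.424 m
→ ECEF (a=6378206.400, f=1/294.978698214): X=-2808541.4182, Y=-5436131.2051, Z=-1805878.6387
→ Helmert 7p (PV): X=-2808557.7909, Y=-5436056.3870, Z=-1806290.8211
→ geod (Bowring, a=6378137.000): φ=-16.55173404°, λ=-117.32329779°, h=3349.4793 m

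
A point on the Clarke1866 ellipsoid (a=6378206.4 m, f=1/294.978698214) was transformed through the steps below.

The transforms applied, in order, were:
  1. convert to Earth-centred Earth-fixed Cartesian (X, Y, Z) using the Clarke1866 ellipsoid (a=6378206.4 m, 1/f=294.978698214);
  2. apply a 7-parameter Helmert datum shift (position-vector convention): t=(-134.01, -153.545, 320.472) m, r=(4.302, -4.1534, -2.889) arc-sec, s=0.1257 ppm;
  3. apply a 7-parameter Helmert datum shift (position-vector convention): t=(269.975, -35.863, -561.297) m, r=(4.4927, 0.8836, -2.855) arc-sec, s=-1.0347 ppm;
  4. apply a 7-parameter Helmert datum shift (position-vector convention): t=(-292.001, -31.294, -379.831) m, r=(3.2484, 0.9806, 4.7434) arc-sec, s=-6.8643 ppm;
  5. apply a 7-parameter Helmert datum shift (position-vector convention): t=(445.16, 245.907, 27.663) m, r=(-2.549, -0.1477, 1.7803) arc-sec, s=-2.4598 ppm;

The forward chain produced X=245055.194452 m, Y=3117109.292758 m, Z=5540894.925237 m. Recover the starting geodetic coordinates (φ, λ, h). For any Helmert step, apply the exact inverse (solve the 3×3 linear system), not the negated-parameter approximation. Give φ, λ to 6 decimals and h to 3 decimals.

start: X=245055.1945, Y=3117109.2928, Z=5540894.9252 m
→ Helmert⁻¹: X=244641.5054, Y=3116800.4670, Z=5540919.2336
→ Helmert⁻¹: X=244980.5230, Y=3116934.7903, Z=5541289.1791
→ Helmert⁻¹: X=244643.9161, Y=3117097.9716, Z=5541789.3640
→ Helmert⁻¹: X=244845.8156, Y=3117370.1293, Z=5541398.2472
→ geod (Bowring, a=6378206.400): φ=60.73051100°, λ=85.50907000°, h=999.6480 m

φ=60.730511°, λ=85.509070°, h=999.648 m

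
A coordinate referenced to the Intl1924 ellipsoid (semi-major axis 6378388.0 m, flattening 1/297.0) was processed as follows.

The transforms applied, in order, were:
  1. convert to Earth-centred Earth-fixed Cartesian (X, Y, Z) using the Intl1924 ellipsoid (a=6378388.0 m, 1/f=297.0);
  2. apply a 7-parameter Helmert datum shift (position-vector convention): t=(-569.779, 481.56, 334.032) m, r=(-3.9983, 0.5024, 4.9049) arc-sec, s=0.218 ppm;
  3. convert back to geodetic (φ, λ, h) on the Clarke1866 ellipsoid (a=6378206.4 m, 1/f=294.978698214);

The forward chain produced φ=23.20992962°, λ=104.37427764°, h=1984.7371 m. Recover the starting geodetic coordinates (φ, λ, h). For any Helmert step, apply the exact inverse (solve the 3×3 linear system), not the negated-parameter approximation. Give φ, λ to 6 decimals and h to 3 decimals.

start: φ=23.209930°, λ=104.374278°, h=1984.737 m
→ ECEF (a=6378206.400, f=1/294.978698214): X=-1456489.2026, Y=5683241.9703, Z=2498740.2201
→ Helmert⁻¹: X=-1455790.0583, Y=5682745.3577, Z=2498512.2537
→ geod (Bowring, a=6378388.000): φ=23.20941100°, λ=104.36886700°, h=1088.9730 m

φ=23.209411°, λ=104.368867°, h=1088.973 m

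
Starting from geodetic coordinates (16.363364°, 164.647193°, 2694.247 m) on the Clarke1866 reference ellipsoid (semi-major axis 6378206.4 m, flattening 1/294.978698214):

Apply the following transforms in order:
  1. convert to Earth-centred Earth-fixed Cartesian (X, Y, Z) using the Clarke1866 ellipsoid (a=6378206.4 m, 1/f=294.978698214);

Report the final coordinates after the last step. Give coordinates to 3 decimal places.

X=-5905537.260 m, Y=1621423.873 m, Z=1785995.226 m

start: φ=16.363364°, λ=164.647193°, h=2694.247 m
→ ECEF (a=6378206.400, f=1/294.978698214): X=-5905537.2596, Y=1621423.8728, Z=1785995.2264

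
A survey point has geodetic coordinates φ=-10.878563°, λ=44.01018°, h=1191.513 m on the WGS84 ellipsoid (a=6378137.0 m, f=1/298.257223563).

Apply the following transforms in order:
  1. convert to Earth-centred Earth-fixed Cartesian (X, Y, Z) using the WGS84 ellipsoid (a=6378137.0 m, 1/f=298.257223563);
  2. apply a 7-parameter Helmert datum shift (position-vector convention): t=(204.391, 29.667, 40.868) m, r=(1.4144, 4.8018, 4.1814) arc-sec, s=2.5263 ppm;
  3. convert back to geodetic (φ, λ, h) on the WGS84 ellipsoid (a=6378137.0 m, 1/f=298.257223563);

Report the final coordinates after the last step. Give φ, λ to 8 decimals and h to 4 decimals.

start: φ=-10.878563°, λ=44.010180°, h=1191.513 m
→ ECEF (a=6378137.000, f=1/298.257223563): X=4506203.3818, Y=4353137.5642, Z=-1196042.4534
→ Helmert 7p (PV): X=4506303.0661, Y=4353277.7800, Z=-1196079.6603
→ geod (Bowring, a=6378137.000): φ=-10.87860477°, λ=44.01046884°, h=1364.6106 m

φ=-10.87860477°, λ=44.01046884°, h=1364.6106 m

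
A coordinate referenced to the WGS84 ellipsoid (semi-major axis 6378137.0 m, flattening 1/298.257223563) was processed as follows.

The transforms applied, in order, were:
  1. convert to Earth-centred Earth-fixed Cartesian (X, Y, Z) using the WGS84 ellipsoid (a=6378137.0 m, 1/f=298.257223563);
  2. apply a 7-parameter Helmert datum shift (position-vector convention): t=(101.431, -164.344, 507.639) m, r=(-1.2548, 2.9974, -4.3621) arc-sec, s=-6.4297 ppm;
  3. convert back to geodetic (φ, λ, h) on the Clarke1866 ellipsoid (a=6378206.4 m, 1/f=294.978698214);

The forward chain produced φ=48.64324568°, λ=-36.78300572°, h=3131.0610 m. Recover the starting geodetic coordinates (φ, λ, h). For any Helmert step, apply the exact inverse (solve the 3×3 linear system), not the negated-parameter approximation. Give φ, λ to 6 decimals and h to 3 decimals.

start: φ=48.643246°, λ=-36.783006°, h=3131.061 m
→ ECEF (a=6378206.400, f=1/294.978698214): X=3383439.3227, Y=-2529571.1644, Z=4766583.4932
→ Helmert⁻¹: X=3383343.8765, Y=-2529380.5272, Z=4766140.2776
→ geod (Bowring, a=6378137.000): φ=48.63977700°, λ=-36.78171000°, h=2608.0100 m

φ=48.639777°, λ=-36.781710°, h=2608.010 m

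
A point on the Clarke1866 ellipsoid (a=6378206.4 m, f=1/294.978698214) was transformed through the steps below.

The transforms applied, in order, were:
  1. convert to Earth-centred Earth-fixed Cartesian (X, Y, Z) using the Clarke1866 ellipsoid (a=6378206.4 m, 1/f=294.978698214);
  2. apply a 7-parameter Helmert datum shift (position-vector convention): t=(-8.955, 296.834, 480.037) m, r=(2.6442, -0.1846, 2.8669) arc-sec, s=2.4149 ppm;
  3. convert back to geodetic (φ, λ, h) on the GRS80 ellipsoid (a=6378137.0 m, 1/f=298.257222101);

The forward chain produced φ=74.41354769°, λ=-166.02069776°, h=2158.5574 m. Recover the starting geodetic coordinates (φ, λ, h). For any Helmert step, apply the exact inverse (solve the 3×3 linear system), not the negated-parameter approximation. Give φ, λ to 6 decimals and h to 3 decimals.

φ=74.413181°, λ=-166.014319°, h=1849.081 m

start: φ=74.413548°, λ=-166.020698°, h=2158.557 m
→ ECEF (a=6378137.000, f=1/298.257222101): X=-1668750.1601, Y=-415425.9019, Z=6123580.0271
→ Helmert⁻¹: X=-1668737.4720, Y=-415620.0433, Z=6123092.0249
→ geod (Bowring, a=6378206.400): φ=74.41318100°, λ=-166.01431900°, h=1849.0810 m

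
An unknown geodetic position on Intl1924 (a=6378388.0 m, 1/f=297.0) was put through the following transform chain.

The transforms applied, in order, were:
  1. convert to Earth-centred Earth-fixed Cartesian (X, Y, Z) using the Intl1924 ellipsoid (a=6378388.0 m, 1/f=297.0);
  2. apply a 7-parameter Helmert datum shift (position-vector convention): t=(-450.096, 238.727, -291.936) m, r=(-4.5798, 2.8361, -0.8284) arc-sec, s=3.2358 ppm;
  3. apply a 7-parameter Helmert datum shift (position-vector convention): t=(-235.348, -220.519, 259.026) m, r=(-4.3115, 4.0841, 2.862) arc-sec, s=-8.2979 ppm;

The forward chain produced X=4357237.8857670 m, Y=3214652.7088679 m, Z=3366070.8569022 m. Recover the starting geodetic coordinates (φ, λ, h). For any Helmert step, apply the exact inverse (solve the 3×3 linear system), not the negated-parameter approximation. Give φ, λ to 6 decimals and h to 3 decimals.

φ=32.041229°, λ=36.413355°, h=3860.178 m

start: X=4357237.8858, Y=3214652.7089, Z=3366070.8569 m
→ Helmert⁻¹: X=4357487.3505, Y=3214769.0846, Z=3365993.2372
→ Helmert⁻¹: X=4357864.1478, Y=3214462.7121, Z=3366405.5727
→ geod (Bowring, a=6378388.000): φ=32.04122900°, λ=36.41335500°, h=3860.1780 m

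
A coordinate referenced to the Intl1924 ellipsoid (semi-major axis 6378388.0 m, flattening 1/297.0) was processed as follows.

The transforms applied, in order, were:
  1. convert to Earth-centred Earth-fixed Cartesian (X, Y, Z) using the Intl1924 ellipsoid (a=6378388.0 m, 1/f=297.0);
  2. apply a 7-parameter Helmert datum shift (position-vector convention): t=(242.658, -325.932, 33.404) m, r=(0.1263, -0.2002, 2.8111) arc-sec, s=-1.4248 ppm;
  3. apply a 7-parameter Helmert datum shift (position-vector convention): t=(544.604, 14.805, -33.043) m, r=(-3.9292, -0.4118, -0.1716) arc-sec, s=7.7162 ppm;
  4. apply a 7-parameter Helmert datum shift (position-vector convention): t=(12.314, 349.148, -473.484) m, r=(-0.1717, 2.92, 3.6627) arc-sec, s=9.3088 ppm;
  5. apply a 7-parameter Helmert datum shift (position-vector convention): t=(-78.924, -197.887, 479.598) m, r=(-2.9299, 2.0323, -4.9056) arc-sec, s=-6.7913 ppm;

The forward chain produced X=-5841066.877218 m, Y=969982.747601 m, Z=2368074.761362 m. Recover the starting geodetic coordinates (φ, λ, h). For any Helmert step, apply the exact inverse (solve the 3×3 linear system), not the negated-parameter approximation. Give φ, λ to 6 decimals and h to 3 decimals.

φ=21.928631°, λ=170.571420°, h=2256.656 m

start: X=-5841066.8772, Y=969982.7476, Z=2368074.7614 m
→ Helmert⁻¹: X=-5841074.0186, Y=970014.6748, Z=2367567.4698
→ Helmert⁻¹: X=-5841048.2612, Y=969758.2504, Z=2367937.0285
→ Helmert⁻¹: X=-5841543.8698, Y=969685.9945, Z=2367981.9342
→ Helmert⁻¹: X=-5841779.3318, Y=970094.3738, Z=2367956.9800
→ geod (Bowring, a=6378388.000): φ=21.92863100°, λ=170.57142000°, h=2256.6560 m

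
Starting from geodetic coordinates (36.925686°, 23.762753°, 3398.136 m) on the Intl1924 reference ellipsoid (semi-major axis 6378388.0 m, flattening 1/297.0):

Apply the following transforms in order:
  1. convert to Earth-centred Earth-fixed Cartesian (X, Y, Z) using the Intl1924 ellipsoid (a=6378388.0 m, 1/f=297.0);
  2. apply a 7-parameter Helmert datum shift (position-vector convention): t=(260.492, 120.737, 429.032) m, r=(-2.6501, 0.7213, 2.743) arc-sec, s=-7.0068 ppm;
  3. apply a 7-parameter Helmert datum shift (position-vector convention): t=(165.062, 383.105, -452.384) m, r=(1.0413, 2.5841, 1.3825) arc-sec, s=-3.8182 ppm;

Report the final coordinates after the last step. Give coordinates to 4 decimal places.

start: φ=36.925686°, λ=23.762753°, h=3398.136 m
→ ECEF (a=6378388.000, f=1/297.0): X=4674857.5082, Y=2058228.6520, Z=3812905.9436
→ Helmert 7p (PV): X=4675071.2068, Y=2058446.1233, Z=3813265.4676
→ Helmert 7p (PV): X=4675252.3944, Y=2058833.4528, Z=3812750.3461

X=4675252.3944 m, Y=2058833.4528 m, Z=3812750.3461 m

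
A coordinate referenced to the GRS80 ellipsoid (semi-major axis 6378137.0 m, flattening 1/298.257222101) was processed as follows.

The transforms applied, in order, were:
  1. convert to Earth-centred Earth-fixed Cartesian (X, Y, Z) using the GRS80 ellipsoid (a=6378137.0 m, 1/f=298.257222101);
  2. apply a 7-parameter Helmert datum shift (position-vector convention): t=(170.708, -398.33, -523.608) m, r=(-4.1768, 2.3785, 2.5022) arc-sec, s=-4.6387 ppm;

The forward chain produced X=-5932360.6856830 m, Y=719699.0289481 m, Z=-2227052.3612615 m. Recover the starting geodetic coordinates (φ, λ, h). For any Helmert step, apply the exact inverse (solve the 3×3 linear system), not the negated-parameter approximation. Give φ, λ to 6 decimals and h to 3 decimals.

start: X=-5932360.6857, Y=719699.0289, Z=-2227052.3613 m
→ Helmert⁻¹: X=-5932524.5006, Y=720217.7546, Z=-2226592.9070
→ geod (Bowring, a=6378137.000): φ=-20.56078300°, λ=173.07807600°, h=1884.8740 m

φ=-20.560783°, λ=173.078076°, h=1884.874 m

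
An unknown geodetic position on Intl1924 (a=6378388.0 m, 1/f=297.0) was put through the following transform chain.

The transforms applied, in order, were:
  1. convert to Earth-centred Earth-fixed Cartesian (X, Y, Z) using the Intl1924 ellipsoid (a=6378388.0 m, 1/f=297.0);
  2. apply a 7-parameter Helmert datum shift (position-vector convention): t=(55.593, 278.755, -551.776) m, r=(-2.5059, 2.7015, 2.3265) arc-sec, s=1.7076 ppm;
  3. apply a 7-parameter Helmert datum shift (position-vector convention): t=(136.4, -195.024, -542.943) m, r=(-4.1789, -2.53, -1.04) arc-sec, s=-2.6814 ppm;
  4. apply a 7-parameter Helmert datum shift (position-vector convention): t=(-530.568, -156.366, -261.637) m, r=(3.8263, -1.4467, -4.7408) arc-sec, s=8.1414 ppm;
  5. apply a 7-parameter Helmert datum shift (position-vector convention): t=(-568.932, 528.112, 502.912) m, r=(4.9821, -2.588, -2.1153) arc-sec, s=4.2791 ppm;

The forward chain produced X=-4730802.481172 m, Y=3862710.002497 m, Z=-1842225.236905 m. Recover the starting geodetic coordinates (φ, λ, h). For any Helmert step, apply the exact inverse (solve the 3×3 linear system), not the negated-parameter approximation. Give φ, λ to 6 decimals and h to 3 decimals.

start: X=-4730802.4812, Y=3862710.0025, Z=-1842225.2369 m
→ Helmert⁻¹: X=-4730276.0357, Y=3862072.3440, Z=-1842754.1972
→ Helmert⁻¹: X=-4729808.6499, Y=3862054.3767, Z=-1842516.0286
→ Helmert⁻¹: X=-4729999.7983, Y=3862273.2235, Z=-1841841.7584
→ Helmert⁻¹: X=-4729979.6373, Y=3862063.5940, Z=-1841301.8679
→ geod (Bowring, a=6378388.000): φ=-16.88704700°, λ=140.76810600°, h=1390.7470 m

φ=-16.887047°, λ=140.768106°, h=1390.747 m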